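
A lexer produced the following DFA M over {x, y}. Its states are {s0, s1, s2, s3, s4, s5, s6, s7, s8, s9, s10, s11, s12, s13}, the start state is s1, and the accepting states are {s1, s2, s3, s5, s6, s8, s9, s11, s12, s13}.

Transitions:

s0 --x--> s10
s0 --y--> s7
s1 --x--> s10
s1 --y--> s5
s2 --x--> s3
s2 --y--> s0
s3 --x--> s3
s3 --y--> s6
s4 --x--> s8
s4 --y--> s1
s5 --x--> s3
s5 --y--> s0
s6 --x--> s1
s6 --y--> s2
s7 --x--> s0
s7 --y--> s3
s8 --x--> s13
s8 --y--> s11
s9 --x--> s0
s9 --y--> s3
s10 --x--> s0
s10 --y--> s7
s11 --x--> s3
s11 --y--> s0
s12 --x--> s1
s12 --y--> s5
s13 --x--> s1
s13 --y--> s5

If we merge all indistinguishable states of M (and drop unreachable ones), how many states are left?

6

Reachable states from the start: {s0,s1,s2,s3,s5,s6,s7,s10}. Unreachable: {s4,s8,s9,s11,s12,s13} — drop them.
Initial partition by acceptance: {s1,s2,s3,s5,s6} | {s0,s7,s10}.
On input x, block {s1,s2,s3,s5,s6} splits into {s2,s3,s5,s6} and {s1}.
On input x, block {s2,s3,s5,s6} splits into {s2,s3,s5} and {s6}.
Split {s2,s3,s5} by δ(·,y) → {s2,s5} and {s3}.
Refine {s0,s7,s10} on symbol y: members go to different blocks, giving {s0,s10} and {s7}.
No further refinement is possible. Final partition (6 blocks): {s2,s5} | {s0,s10} | {s1} | {s6} | {s3} | {s7}.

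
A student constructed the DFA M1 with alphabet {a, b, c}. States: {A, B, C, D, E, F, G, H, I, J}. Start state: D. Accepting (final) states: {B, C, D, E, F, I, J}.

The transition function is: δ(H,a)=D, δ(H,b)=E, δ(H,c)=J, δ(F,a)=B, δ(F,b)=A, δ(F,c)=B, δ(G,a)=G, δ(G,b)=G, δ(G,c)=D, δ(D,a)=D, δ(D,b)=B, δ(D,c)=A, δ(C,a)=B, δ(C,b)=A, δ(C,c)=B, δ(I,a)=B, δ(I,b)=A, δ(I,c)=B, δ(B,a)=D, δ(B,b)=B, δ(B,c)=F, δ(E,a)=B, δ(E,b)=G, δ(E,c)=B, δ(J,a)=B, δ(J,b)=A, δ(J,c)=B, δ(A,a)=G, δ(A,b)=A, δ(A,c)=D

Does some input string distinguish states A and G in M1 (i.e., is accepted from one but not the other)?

No

First remove the unreachable states {C,E,H,I,J}; 5 states remain.
Start with accepting vs non-accepting: {B,D,F} | {A,G}.
Refine {B,D,F} on symbol b: members go to different blocks, giving {B,D} and {F}.
Split {B,D} by δ(·,c) → {B} and {D}.
The partition is now stable with 4 blocks: {B} | {A,G} | {F} | {D}.
A and G lie in the same block of the stable partition, so they are equivalent — no string distinguishes them.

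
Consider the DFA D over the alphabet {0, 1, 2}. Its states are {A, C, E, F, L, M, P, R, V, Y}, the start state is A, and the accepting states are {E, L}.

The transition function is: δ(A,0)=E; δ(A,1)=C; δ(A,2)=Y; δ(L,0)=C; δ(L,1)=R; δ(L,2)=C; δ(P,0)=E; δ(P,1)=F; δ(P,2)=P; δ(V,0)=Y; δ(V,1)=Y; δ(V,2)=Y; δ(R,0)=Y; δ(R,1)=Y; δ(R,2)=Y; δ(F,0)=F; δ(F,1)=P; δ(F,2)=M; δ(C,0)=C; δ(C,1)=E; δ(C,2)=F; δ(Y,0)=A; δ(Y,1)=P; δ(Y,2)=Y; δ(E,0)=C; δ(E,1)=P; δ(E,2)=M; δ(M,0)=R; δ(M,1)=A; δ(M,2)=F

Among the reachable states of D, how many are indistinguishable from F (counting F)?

First remove the unreachable states {L,V}; 8 states remain.
Initial partition by acceptance: {E} | {A,C,F,M,P,R,Y}.
On input 0, block {A,C,F,M,P,R,Y} splits into {C,F,M,R,Y} and {A,P}.
Refine {C,F,M,R,Y} on symbol 0: members go to different blocks, giving {C,F,M,R} and {Y}.
On input 0, block {C,F,M,R} splits into {C,F,M} and {R}.
Refine {C,F,M} on symbol 0: members go to different blocks, giving {C,F} and {M}.
Split {C,F} by δ(·,1) → {C} and {F}.
Refine {A,P} on symbol 1: members go to different blocks, giving {P} and {A}.
Stable partition: {E} | {C} | {P} | {Y} | {R} | {M} | {F} | {A} — 8 equivalence classes.
The equivalence class containing F is {F}, of size 1.

1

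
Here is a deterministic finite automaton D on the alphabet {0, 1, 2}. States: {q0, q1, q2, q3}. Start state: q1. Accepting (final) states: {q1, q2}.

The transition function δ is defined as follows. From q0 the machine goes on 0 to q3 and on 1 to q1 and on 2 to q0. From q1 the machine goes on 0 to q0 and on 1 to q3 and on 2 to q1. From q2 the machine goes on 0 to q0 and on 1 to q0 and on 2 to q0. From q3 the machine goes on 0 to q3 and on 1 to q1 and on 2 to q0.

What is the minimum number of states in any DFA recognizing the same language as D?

2

First remove the unreachable states {q2}; 3 states remain.
Initial partition by acceptance: {q1} | {q0,q3}.
The partition is now stable with 2 blocks: {q1} | {q0,q3}.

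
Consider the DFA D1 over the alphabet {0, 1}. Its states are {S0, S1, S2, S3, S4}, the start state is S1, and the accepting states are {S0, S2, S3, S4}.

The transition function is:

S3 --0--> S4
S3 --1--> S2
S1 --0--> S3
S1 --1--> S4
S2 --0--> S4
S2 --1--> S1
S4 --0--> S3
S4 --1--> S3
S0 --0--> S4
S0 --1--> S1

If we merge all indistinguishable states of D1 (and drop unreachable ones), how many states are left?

States {S0} cannot be reached from the start state, so discard them.
Start with accepting vs non-accepting: {S2,S3,S4} | {S1}.
Split {S2,S3,S4} by δ(·,1) → {S3,S4} and {S2}.
Split {S3,S4} by δ(·,1) → {S3} and {S4}.
Stable partition: {S3} | {S1} | {S2} | {S4} — 4 equivalence classes.

4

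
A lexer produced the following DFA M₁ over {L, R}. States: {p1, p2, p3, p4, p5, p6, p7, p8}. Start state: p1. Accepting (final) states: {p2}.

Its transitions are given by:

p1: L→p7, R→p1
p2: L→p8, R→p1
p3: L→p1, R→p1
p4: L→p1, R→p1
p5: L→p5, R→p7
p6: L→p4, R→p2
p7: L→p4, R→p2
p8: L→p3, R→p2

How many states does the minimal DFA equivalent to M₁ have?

4

First remove the unreachable states {p5,p6}; 6 states remain.
P0 = {p2} | {p1,p3,p4,p7,p8}.
Refine {p1,p3,p4,p7,p8} on symbol R: members go to different blocks, giving {p1,p3,p4} and {p7,p8}.
Refine {p1,p3,p4} on symbol L: members go to different blocks, giving {p3,p4} and {p1}.
Stable partition: {p2} | {p3,p4} | {p7,p8} | {p1} — 4 equivalence classes.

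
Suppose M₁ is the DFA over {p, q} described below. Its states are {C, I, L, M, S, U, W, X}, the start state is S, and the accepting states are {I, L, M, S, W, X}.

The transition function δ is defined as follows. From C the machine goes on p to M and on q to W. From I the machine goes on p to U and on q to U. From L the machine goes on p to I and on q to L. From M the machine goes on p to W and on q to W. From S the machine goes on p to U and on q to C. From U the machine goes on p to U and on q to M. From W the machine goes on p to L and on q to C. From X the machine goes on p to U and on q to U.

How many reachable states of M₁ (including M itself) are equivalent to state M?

Reachable states from the start: {C,I,L,M,S,U,W}. Unreachable: {X} — drop them.
Start with accepting vs non-accepting: {I,L,M,S,W} | {C,U}.
Split {I,L,M,S,W} by δ(·,p) → {L,M,W} and {I,S}.
On input p, block {L,M,W} splits into {M,W} and {L}.
Refine {M,W} on symbol p: members go to different blocks, giving {M} and {W}.
On input p, block {C,U} splits into {C} and {U}.
Refine {I,S} on symbol q: members go to different blocks, giving {I} and {S}.
The partition is now stable with 7 blocks: {M} | {C} | {I} | {L} | {W} | {U} | {S}.
The equivalence class containing M is {M}, of size 1.

1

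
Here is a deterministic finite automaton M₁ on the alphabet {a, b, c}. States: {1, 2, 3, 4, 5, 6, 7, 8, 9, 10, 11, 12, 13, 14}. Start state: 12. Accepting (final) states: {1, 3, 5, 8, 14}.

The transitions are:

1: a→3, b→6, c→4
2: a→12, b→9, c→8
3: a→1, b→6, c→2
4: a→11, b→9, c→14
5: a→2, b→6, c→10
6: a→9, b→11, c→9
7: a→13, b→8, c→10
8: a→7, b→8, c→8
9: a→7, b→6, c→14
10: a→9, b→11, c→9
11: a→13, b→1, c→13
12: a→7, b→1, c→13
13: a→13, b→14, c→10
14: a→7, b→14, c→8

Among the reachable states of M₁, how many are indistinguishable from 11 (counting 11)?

First remove the unreachable states {5}; 13 states remain.
Initial partition by acceptance: {1,3,8,14} | {2,4,6,7,9,10,11,12,13}.
On input a, block {1,3,8,14} splits into {1,3} and {8,14}.
On input b, block {2,4,6,7,9,10,11,12,13} splits into {2,4,6,9,10} and {7,13} and {11,12}.
Split {2,4,6,9,10} by δ(·,a) → {2,4} and {6,10} and {9}.
The partition is now stable with 7 blocks: {1,3} | {2,4} | {8,14} | {7,13} | {11,12} | {6,10} | {9}.
The equivalence class containing 11 is {11,12}, of size 2.

2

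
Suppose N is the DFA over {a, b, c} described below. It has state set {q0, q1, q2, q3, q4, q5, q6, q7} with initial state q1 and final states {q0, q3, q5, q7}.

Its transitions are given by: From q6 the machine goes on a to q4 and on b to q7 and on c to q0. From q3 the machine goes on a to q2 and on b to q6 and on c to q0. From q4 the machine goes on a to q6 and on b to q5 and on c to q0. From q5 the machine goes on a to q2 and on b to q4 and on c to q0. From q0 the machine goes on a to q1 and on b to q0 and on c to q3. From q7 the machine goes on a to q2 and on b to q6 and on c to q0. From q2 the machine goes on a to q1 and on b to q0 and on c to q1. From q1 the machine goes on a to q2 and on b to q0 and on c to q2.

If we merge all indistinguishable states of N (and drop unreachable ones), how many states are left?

All states are reachable from the start state.
Start with accepting vs non-accepting: {q0,q3,q5,q7} | {q1,q2,q4,q6}.
Refine {q0,q3,q5,q7} on symbol b: members go to different blocks, giving {q3,q5,q7} and {q0}.
On input b, block {q1,q2,q4,q6} splits into {q1,q2} and {q4,q6}.
Stable partition: {q3,q5,q7} | {q1,q2} | {q0} | {q4,q6} — 4 equivalence classes.

4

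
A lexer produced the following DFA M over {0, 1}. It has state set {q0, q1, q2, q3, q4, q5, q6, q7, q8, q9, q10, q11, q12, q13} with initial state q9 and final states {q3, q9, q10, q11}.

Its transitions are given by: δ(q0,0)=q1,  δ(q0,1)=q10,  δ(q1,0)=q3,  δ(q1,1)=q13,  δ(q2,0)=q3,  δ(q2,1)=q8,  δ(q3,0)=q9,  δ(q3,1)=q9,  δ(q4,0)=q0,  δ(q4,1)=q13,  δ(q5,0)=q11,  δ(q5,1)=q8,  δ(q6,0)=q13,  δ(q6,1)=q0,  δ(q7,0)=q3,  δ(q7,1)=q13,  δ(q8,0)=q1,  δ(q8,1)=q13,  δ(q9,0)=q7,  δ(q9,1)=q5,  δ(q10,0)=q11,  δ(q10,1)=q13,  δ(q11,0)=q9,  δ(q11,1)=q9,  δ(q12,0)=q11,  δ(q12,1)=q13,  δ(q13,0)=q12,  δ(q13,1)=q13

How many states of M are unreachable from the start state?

5

No path from q9 leads to q0, q2, q4, q6, q10; the other 9 states are all reachable.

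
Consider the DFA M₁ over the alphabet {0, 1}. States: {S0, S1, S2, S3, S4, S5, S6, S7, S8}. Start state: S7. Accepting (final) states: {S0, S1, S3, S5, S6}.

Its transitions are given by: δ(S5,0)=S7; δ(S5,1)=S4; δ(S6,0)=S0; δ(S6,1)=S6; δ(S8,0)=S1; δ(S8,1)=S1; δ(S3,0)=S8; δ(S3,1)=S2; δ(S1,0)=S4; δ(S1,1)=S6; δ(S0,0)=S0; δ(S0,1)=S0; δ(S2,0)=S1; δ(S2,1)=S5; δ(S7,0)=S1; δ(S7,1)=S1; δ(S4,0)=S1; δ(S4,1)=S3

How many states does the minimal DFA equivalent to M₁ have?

5

All states are reachable from the start state.
Initial partition by acceptance: {S0,S1,S3,S5,S6} | {S2,S4,S7,S8}.
Split {S0,S1,S3,S5,S6} by δ(·,0) → {S1,S3,S5} and {S0,S6}.
On input 1, block {S1,S3,S5} splits into {S3,S5} and {S1}.
On input 1, block {S2,S4,S7,S8} splits into {S2,S4} and {S7,S8}.
The partition is now stable with 5 blocks: {S3,S5} | {S2,S4} | {S0,S6} | {S1} | {S7,S8}.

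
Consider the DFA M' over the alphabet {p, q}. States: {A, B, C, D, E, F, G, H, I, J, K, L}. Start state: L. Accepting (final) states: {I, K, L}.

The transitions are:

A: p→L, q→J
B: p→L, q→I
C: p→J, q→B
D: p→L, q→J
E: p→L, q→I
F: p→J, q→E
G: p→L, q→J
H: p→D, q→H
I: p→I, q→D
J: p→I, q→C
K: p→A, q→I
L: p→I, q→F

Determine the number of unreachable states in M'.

No path from L leads to A, G, H, K; the other 8 states are all reachable.

4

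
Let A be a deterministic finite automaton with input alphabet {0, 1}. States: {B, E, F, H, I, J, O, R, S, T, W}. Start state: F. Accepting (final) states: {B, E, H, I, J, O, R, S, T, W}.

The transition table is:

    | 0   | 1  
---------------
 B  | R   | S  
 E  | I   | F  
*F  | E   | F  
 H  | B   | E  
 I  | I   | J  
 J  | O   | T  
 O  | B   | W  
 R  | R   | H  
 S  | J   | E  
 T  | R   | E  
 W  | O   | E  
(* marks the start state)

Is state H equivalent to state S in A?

Start with accepting vs non-accepting: {B,E,H,I,J,O,R,S,T,W} | {F}.
Split {B,E,H,I,J,O,R,S,T,W} by δ(·,1) → {B,H,I,J,O,R,S,T,W} and {E}.
Split {B,H,I,J,O,R,S,T,W} by δ(·,1) → {B,I,J,O,R} and {H,S,T,W}.
Refine {B,I,J,O,R} on symbol 1: members go to different blocks, giving {B,J,O,R} and {I}.
Stable partition: {B,J,O,R} | {F} | {E} | {H,S,T,W} | {I} — 5 equivalence classes.
H and S lie in the same block of the stable partition, so they are equivalent — no string distinguishes them.

Yes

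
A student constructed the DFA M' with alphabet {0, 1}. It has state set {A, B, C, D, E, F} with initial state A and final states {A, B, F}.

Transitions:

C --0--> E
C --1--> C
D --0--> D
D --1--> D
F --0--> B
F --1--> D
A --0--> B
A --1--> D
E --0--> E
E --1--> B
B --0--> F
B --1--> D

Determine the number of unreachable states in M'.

2

Starting at A and following transitions, the reachable set is {A, B, D, F}. That leaves C, E unreachable — 2 in total.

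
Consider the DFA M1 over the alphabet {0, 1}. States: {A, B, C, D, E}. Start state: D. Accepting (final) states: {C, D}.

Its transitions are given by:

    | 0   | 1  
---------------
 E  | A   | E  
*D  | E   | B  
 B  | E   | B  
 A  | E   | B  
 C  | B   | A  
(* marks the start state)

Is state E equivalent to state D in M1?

States {C} cannot be reached from the start state, so discard them.
Start with accepting vs non-accepting: {D} | {A,B,E}.
The partition is now stable with 2 blocks: {D} | {A,B,E}.
E and D end up in different blocks, so they are distinguishable. For instance, the string 'ε' is accepted from only D.

No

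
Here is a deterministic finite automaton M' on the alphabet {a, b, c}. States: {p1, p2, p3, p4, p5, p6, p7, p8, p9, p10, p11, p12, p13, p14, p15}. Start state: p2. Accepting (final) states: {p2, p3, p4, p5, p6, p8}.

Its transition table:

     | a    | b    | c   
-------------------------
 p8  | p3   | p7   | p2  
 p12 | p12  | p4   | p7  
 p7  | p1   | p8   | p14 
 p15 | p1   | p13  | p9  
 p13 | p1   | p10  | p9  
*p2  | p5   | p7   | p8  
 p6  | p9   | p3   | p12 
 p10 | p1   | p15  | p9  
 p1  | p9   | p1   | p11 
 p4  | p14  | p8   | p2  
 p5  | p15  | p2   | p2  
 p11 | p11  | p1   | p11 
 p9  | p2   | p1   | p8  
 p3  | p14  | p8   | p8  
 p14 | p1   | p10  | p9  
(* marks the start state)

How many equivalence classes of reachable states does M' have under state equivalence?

First remove the unreachable states {p4,p6,p12}; 12 states remain.
Start with accepting vs non-accepting: {p2,p3,p5,p8} | {p1,p7,p9,p10,p11,p13,p14,p15}.
Refine {p2,p3,p5,p8} on symbol a: members go to different blocks, giving {p2,p8} and {p3,p5}.
Refine {p1,p7,p9,p10,p11,p13,p14,p15} on symbol a: members go to different blocks, giving {p1,p7,p10,p11,p13,p14,p15} and {p9}.
Refine {p1,p7,p10,p11,p13,p14,p15} on symbol a: members go to different blocks, giving {p7,p10,p11,p13,p14,p15} and {p1}.
On input a, block {p7,p10,p11,p13,p14,p15} splits into {p7,p10,p13,p14,p15} and {p11}.
On input b, block {p7,p10,p13,p14,p15} splits into {p10,p13,p14,p15} and {p7}.
No further refinement is possible. Final partition (7 blocks): {p2,p8} | {p10,p13,p14,p15} | {p3,p5} | {p9} | {p1} | {p11} | {p7}.

7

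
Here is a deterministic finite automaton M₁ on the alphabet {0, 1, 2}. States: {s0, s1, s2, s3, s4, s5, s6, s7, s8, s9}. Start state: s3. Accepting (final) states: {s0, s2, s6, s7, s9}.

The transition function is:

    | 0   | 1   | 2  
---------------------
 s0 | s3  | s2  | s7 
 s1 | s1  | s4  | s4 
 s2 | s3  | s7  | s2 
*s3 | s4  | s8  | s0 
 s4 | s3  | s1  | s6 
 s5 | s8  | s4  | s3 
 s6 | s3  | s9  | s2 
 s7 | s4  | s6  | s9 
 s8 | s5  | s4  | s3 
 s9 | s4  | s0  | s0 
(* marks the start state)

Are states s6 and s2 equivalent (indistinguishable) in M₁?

Every state is reachable, so we keep all 10.
Start with accepting vs non-accepting: {s0,s2,s6,s7,s9} | {s1,s3,s4,s5,s8}.
On input 2, block {s1,s3,s4,s5,s8} splits into {s1,s5,s8} and {s3,s4}.
The partition is now stable with 3 blocks: {s0,s2,s6,s7,s9} | {s1,s5,s8} | {s3,s4}.
s6 and s2 lie in the same block of the stable partition, so they are equivalent — no string distinguishes them.

Yes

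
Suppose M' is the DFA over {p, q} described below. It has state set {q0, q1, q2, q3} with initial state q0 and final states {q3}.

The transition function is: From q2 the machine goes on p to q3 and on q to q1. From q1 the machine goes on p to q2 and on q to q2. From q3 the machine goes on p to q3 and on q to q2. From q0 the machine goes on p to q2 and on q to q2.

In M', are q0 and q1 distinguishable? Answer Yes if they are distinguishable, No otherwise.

Initial partition by acceptance: {q3} | {q0,q1,q2}.
On input p, block {q0,q1,q2} splits into {q0,q1} and {q2}.
Stable partition: {q3} | {q0,q1} | {q2} — 3 equivalence classes.
q0 and q1 lie in the same block of the stable partition, so they are equivalent — no string distinguishes them.

No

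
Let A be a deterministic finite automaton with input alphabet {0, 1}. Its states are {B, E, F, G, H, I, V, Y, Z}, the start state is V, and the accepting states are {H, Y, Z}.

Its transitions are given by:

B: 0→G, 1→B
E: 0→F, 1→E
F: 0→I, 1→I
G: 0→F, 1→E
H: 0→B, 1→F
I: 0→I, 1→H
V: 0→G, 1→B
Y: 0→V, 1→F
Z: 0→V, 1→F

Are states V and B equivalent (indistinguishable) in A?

Yes

First remove the unreachable states {Y,Z}; 7 states remain.
P0 = {H} | {B,E,F,G,I,V}.
Refine {B,E,F,G,I,V} on symbol 1: members go to different blocks, giving {B,E,F,G,V} and {I}.
On input 0, block {B,E,F,G,V} splits into {B,E,G,V} and {F}.
On input 0, block {B,E,G,V} splits into {E,G} and {B,V}.
No further refinement is possible. Final partition (5 blocks): {H} | {E,G} | {I} | {F} | {B,V}.
V and B lie in the same block of the stable partition, so they are equivalent — no string distinguishes them.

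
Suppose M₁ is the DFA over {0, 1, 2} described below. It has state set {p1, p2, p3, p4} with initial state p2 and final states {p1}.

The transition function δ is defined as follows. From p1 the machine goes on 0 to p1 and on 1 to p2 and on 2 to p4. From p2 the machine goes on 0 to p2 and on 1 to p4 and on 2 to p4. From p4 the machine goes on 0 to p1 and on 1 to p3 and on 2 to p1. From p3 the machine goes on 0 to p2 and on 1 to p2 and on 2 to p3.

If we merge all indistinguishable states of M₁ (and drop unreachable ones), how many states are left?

4

Initial partition by acceptance: {p1} | {p2,p3,p4}.
On input 0, block {p2,p3,p4} splits into {p2,p3} and {p4}.
Refine {p2,p3} on symbol 1: members go to different blocks, giving {p2} and {p3}.
The partition is now stable with 4 blocks: {p1} | {p2} | {p4} | {p3}.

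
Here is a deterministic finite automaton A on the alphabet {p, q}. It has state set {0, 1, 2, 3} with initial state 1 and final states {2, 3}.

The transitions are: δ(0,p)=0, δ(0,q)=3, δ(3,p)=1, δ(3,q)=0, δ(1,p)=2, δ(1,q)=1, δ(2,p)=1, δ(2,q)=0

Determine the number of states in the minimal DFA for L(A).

3

All states are reachable from the start state.
Start with accepting vs non-accepting: {2,3} | {0,1}.
On input p, block {0,1} splits into {0} and {1}.
No further refinement is possible. Final partition (3 blocks): {2,3} | {0} | {1}.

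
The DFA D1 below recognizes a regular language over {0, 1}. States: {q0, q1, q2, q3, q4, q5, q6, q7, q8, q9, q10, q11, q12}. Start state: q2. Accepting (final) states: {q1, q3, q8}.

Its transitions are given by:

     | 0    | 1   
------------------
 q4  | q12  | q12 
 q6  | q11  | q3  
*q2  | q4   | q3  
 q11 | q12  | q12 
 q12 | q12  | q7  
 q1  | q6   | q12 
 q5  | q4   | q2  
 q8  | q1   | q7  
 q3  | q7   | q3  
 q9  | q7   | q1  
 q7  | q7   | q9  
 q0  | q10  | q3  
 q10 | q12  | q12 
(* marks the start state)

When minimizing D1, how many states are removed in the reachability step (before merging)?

BFS from q2 reaches {q1, q2, q3, q4, q6, q7, q9, q11, q12}; the 4 state(s) q0, q5, q8, q10 are never visited.

4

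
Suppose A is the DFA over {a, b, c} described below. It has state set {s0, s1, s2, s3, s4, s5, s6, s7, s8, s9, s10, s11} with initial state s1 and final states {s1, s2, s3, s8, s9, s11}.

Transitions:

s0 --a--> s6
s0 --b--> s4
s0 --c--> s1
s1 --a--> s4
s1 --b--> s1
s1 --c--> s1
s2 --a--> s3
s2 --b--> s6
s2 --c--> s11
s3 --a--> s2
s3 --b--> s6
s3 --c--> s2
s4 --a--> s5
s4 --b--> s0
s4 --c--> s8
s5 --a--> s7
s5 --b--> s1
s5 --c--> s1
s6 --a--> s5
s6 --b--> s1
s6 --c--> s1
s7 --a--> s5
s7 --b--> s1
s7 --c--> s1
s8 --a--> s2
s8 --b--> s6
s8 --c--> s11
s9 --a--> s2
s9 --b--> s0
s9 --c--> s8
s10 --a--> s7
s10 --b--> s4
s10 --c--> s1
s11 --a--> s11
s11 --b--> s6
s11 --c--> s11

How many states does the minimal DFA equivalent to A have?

First remove the unreachable states {s9,s10}; 10 states remain.
Start with accepting vs non-accepting: {s1,s2,s3,s8,s11} | {s0,s4,s5,s6,s7}.
On input a, block {s1,s2,s3,s8,s11} splits into {s2,s3,s8,s11} and {s1}.
Refine {s0,s4,s5,s6,s7} on symbol b: members go to different blocks, giving {s5,s6,s7} and {s0,s4}.
Refine {s0,s4} on symbol c: members go to different blocks, giving {s0} and {s4}.
No further refinement is possible. Final partition (5 blocks): {s2,s3,s8,s11} | {s5,s6,s7} | {s1} | {s0} | {s4}.

5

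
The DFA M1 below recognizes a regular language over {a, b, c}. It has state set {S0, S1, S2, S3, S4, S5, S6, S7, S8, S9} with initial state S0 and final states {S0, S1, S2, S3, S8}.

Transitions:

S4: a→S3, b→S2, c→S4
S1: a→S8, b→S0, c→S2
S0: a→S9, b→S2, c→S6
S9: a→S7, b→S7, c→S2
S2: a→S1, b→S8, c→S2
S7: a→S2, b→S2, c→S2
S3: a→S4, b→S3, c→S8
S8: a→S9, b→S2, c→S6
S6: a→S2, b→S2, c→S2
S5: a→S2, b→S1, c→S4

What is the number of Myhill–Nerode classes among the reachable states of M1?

First remove the unreachable states {S3,S4,S5}; 7 states remain.
P0 = {S0,S1,S2,S8} | {S6,S7,S9}.
On input a, block {S0,S1,S2,S8} splits into {S0,S8} and {S1,S2}.
Refine {S6,S7,S9} on symbol a: members go to different blocks, giving {S6,S7} and {S9}.
On input a, block {S1,S2} splits into {S1} and {S2}.
No further refinement is possible. Final partition (5 blocks): {S0,S8} | {S6,S7} | {S1} | {S9} | {S2}.

5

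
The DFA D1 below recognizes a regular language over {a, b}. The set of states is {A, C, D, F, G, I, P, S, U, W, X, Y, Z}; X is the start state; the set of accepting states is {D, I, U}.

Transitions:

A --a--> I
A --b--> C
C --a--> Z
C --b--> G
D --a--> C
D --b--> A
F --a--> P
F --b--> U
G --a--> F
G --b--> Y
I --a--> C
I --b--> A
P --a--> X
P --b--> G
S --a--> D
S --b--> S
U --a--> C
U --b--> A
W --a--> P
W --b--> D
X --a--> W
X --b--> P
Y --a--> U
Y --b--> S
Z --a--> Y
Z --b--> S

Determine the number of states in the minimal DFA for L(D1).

Every state is reachable, so we keep all 13.
P0 = {D,I,U} | {A,C,F,G,P,S,W,X,Y,Z}.
On input a, block {A,C,F,G,P,S,W,X,Y,Z} splits into {C,F,G,P,W,X,Z} and {A,S,Y}.
Split {C,F,G,P,W,X,Z} by δ(·,a) → {C,F,G,P,W,X} and {Z}.
Split {C,F,G,P,W,X} by δ(·,a) → {F,G,P,W,X} and {C}.
Refine {F,G,P,W,X} on symbol b: members go to different blocks, giving {F,W} and {P,X} and {G}.
Split {A,S,Y} by δ(·,b) → {S,Y} and {A}.
Refine {P,X} on symbol a: members go to different blocks, giving {P} and {X}.
Stable partition: {D,I,U} | {F,W} | {S,Y} | {Z} | {C} | {P} | {G} | {A} | {X} — 9 equivalence classes.

9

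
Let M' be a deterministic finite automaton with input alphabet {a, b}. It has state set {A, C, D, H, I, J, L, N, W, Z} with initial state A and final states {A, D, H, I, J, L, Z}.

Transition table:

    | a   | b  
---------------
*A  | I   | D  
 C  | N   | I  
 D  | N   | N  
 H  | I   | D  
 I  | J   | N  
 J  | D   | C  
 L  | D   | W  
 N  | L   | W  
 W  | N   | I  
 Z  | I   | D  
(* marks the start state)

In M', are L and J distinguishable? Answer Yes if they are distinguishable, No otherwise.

First remove the unreachable states {H,Z}; 8 states remain.
P0 = {A,D,I,J,L} | {C,N,W}.
On input a, block {A,D,I,J,L} splits into {A,I,J,L} and {D}.
On input a, block {A,I,J,L} splits into {A,I} and {J,L}.
Refine {A,I} on symbol a: members go to different blocks, giving {A} and {I}.
On input a, block {C,N,W} splits into {C,W} and {N}.
Stable partition: {A} | {C,W} | {D} | {J,L} | {I} | {N} — 6 equivalence classes.
L and J lie in the same block of the stable partition, so they are equivalent — no string distinguishes them.

No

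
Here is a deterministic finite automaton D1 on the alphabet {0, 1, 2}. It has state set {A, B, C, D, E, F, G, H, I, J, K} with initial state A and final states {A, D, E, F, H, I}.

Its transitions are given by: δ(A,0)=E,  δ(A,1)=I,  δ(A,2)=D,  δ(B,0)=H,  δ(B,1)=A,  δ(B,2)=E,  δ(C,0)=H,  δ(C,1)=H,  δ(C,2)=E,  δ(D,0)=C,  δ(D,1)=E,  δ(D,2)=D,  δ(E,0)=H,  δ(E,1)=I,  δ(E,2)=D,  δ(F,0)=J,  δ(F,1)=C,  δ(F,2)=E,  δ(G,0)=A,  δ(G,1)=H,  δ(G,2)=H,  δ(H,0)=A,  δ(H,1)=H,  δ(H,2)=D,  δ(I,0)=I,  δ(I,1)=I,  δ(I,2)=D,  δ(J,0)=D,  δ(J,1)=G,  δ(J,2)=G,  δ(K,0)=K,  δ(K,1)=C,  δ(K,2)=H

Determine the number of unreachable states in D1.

No path from A leads to B, F, G, J, K; the other 6 states are all reachable.

5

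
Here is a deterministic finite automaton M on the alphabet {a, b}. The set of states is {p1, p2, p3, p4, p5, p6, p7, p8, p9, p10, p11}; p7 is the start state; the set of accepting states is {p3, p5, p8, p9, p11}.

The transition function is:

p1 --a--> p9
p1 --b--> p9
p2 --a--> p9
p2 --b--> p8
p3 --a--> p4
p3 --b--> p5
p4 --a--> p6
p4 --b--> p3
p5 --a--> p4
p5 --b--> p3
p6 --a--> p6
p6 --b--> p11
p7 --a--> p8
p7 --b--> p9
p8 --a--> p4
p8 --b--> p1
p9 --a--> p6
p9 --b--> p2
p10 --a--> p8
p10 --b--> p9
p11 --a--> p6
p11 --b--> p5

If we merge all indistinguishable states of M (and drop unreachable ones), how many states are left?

4

Reachable states from the start: {p1,p2,p3,p4,p5,p6,p7,p8,p9,p11}. Unreachable: {p10} — drop them.
P0 = {p3,p5,p8,p9,p11} | {p1,p2,p4,p6,p7}.
On input b, block {p3,p5,p8,p9,p11} splits into {p3,p5,p11} and {p8,p9}.
Split {p1,p2,p4,p6,p7} by δ(·,a) → {p1,p2,p7} and {p4,p6}.
No further refinement is possible. Final partition (4 blocks): {p3,p5,p11} | {p1,p2,p7} | {p8,p9} | {p4,p6}.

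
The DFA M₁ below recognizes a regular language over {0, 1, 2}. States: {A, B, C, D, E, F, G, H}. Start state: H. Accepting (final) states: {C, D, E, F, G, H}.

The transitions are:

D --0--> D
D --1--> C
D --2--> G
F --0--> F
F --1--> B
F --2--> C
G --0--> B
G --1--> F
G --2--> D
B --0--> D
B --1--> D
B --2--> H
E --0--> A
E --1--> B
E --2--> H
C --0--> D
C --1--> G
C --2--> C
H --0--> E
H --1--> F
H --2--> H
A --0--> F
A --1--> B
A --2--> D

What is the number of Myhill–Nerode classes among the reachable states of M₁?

8

Every state is reachable, so we keep all 8.
Initial partition by acceptance: {C,D,E,F,G,H} | {A,B}.
Split {C,D,E,F,G,H} by δ(·,0) → {C,D,F,H} and {E,G}.
Split {C,D,F,H} by δ(·,0) → {C,D,F} and {H}.
Split {C,D,F} by δ(·,1) → {C} and {D} and {F}.
Refine {A,B} on symbol 0: members go to different blocks, giving {A} and {B}.
Split {E,G} by δ(·,0) → {E} and {G}.
No further refinement is possible. Final partition (8 blocks): {C} | {A} | {E} | {H} | {D} | {F} | {B} | {G}.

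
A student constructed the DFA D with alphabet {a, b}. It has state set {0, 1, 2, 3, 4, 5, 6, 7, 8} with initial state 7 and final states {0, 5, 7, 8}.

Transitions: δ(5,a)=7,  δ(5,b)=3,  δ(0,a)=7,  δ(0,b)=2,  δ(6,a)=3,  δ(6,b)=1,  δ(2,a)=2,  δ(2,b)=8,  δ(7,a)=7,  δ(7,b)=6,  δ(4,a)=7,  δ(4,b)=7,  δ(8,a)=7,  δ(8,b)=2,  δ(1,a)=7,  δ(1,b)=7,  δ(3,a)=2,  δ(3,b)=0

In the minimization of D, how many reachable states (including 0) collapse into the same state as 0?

States {4,5} cannot be reached from the start state, so discard them.
P0 = {0,7,8} | {1,2,3,6}.
Refine {1,2,3,6} on symbol a: members go to different blocks, giving {2,3,6} and {1}.
Refine {2,3,6} on symbol b: members go to different blocks, giving {2,3} and {6}.
Refine {0,7,8} on symbol b: members go to different blocks, giving {0,8} and {7}.
The partition is now stable with 5 blocks: {0,8} | {2,3} | {1} | {6} | {7}.
State 0 belongs to the block {0,8}, which has 2 states.

2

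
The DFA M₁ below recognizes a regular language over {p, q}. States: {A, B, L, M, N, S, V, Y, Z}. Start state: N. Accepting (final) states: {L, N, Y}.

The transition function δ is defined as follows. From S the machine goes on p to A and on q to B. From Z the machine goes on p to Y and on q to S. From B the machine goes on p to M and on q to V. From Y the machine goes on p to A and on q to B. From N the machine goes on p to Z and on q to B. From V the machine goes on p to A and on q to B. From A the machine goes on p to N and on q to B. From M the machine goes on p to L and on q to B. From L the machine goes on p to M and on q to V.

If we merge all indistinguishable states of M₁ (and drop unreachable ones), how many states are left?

All states are reachable from the start state.
Start with accepting vs non-accepting: {L,N,Y} | {A,B,M,S,V,Z}.
Refine {A,B,M,S,V,Z} on symbol p: members go to different blocks, giving {B,S,V} and {A,M,Z}.
Stable partition: {L,N,Y} | {B,S,V} | {A,M,Z} — 3 equivalence classes.

3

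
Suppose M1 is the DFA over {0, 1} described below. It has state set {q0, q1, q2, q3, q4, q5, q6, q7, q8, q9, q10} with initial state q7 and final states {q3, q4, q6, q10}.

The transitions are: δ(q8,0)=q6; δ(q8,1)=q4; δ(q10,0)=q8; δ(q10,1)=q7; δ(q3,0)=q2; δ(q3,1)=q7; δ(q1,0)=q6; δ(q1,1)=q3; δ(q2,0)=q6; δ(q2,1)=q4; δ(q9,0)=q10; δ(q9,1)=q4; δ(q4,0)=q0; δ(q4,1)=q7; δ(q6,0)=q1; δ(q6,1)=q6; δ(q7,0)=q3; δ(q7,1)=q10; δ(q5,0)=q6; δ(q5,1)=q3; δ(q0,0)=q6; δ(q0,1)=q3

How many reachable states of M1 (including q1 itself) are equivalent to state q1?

First remove the unreachable states {q5,q9}; 9 states remain.
P0 = {q3,q4,q6,q10} | {q0,q1,q2,q7,q8}.
On input 1, block {q3,q4,q6,q10} splits into {q3,q4,q10} and {q6}.
On input 0, block {q0,q1,q2,q7,q8} splits into {q0,q1,q2,q8} and {q7}.
Stable partition: {q3,q4,q10} | {q0,q1,q2,q8} | {q6} | {q7} — 4 equivalence classes.
The equivalence class containing q1 is {q0,q1,q2,q8}, of size 4.

4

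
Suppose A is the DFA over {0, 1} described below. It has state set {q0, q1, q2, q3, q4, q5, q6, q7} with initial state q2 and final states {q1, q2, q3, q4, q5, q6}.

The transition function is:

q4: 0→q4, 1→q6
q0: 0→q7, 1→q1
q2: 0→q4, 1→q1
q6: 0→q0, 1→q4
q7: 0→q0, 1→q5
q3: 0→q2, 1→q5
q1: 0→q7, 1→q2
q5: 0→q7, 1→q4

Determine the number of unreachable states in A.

No path from q2 leads to q3; the other 7 states are all reachable.

1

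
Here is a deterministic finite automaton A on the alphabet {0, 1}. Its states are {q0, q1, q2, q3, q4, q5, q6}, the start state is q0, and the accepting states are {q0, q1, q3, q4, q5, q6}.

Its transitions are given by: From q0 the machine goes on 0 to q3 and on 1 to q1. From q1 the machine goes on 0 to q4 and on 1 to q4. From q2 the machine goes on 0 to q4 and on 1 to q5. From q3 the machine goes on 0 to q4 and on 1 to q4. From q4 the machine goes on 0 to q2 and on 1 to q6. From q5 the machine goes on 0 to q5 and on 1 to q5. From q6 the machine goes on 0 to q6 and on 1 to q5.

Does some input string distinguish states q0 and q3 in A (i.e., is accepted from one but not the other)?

P0 = {q0,q1,q3,q4,q5,q6} | {q2}.
Refine {q0,q1,q3,q4,q5,q6} on symbol 0: members go to different blocks, giving {q0,q1,q3,q5,q6} and {q4}.
On input 0, block {q0,q1,q3,q5,q6} splits into {q0,q5,q6} and {q1,q3}.
Split {q0,q5,q6} by δ(·,0) → {q5,q6} and {q0}.
Stable partition: {q5,q6} | {q2} | {q4} | {q1,q3} | {q0} — 5 equivalence classes.
q0 and q3 end up in different blocks, so they are distinguishable. For instance, the string '00' is accepted from only q0.

Yes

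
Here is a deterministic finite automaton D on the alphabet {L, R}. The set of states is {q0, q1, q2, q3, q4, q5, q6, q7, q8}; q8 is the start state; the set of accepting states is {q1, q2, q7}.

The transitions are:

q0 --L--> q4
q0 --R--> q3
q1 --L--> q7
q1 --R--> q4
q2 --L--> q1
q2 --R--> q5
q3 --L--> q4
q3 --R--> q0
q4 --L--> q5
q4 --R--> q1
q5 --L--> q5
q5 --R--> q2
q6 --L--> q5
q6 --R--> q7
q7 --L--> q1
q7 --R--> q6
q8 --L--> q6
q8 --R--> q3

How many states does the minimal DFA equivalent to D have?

Every state is reachable, so we keep all 9.
Initial partition by acceptance: {q1,q2,q7} | {q0,q3,q4,q5,q6,q8}.
Refine {q0,q3,q4,q5,q6,q8} on symbol R: members go to different blocks, giving {q0,q3,q8} and {q4,q5,q6}.
The partition is now stable with 3 blocks: {q1,q2,q7} | {q0,q3,q8} | {q4,q5,q6}.

3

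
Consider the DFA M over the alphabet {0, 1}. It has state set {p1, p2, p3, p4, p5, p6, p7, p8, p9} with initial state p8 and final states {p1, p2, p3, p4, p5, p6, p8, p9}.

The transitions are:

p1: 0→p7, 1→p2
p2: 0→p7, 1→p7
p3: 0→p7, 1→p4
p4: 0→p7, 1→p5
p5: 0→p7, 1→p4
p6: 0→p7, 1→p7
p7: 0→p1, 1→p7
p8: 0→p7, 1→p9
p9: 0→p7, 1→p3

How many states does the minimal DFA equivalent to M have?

4

First remove the unreachable states {p6}; 8 states remain.
P0 = {p1,p2,p3,p4,p5,p8,p9} | {p7}.
Refine {p1,p2,p3,p4,p5,p8,p9} on symbol 1: members go to different blocks, giving {p1,p3,p4,p5,p8,p9} and {p2}.
Refine {p1,p3,p4,p5,p8,p9} on symbol 1: members go to different blocks, giving {p3,p4,p5,p8,p9} and {p1}.
The partition is now stable with 4 blocks: {p3,p4,p5,p8,p9} | {p7} | {p2} | {p1}.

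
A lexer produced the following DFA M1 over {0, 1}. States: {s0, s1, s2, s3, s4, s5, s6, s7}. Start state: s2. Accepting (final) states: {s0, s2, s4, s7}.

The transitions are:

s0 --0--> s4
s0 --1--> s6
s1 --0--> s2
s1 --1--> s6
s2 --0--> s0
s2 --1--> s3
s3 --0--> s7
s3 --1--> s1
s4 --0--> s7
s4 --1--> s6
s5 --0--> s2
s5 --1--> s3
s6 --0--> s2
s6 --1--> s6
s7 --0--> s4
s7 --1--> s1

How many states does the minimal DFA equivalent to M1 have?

2

First remove the unreachable states {s5}; 7 states remain.
P0 = {s0,s2,s4,s7} | {s1,s3,s6}.
No further refinement is possible. Final partition (2 blocks): {s0,s2,s4,s7} | {s1,s3,s6}.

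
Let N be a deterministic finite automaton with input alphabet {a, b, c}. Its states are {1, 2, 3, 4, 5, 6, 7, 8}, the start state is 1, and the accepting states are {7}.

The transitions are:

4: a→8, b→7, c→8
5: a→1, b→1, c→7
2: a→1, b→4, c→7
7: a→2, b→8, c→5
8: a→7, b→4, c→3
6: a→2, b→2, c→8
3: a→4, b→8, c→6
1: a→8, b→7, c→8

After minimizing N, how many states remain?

6

Initial partition by acceptance: {7} | {1,2,3,4,5,6,8}.
On input a, block {1,2,3,4,5,6,8} splits into {1,2,3,4,5,6} and {8}.
On input a, block {1,2,3,4,5,6} splits into {2,3,5,6} and {1,4}.
On input a, block {2,3,5,6} splits into {2,3,5} and {6}.
Refine {2,3,5} on symbol b: members go to different blocks, giving {2,5} and {3}.
Stable partition: {7} | {2,5} | {8} | {1,4} | {6} | {3} — 6 equivalence classes.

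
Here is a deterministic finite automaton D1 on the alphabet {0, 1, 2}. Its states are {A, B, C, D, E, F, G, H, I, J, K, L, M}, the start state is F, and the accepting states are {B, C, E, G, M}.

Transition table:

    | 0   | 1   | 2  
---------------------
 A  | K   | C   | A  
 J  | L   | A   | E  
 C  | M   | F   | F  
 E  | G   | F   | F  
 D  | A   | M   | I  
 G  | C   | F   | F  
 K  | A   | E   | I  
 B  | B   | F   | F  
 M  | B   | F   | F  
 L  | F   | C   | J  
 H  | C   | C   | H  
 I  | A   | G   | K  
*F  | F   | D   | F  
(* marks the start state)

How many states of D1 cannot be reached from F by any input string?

Starting at F and following transitions, the reachable set is {A, B, C, D, E, F, G, I, K, M}. That leaves H, J, L unreachable — 3 in total.

3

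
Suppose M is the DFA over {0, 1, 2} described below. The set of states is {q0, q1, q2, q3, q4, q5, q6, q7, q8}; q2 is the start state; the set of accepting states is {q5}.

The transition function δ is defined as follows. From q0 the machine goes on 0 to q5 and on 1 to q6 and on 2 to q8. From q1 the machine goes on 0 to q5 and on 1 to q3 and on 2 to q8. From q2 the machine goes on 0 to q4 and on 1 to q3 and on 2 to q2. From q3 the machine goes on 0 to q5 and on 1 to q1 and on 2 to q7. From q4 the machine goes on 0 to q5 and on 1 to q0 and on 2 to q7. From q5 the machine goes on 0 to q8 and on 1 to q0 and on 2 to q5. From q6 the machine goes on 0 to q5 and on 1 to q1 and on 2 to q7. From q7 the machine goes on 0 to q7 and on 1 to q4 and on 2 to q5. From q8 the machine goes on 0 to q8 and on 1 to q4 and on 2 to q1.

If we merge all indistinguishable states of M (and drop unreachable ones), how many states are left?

All states are reachable from the start state.
Initial partition by acceptance: {q5} | {q0,q1,q2,q3,q4,q6,q7,q8}.
Split {q0,q1,q2,q3,q4,q6,q7,q8} by δ(·,0) → {q0,q1,q3,q4,q6} and {q2,q7,q8}.
Split {q2,q7,q8} by δ(·,0) → {q7,q8} and {q2}.
Split {q7,q8} by δ(·,2) → {q7} and {q8}.
Refine {q0,q1,q3,q4,q6} on symbol 2: members go to different blocks, giving {q3,q4,q6} and {q0,q1}.
Stable partition: {q5} | {q3,q4,q6} | {q7} | {q2} | {q8} | {q0,q1} — 6 equivalence classes.

6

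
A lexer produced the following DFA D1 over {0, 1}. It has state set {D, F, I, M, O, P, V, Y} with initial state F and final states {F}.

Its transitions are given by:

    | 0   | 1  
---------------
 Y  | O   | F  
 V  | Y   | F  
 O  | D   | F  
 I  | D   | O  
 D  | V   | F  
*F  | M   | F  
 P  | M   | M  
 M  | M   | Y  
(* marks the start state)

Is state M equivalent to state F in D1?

First remove the unreachable states {I,P}; 6 states remain.
Start with accepting vs non-accepting: {F} | {D,M,O,V,Y}.
On input 1, block {D,M,O,V,Y} splits into {D,O,V,Y} and {M}.
The partition is now stable with 3 blocks: {F} | {D,O,V,Y} | {M}.
M and F end up in different blocks, so they are distinguishable. For instance, the string 'ε' is accepted from only F.

No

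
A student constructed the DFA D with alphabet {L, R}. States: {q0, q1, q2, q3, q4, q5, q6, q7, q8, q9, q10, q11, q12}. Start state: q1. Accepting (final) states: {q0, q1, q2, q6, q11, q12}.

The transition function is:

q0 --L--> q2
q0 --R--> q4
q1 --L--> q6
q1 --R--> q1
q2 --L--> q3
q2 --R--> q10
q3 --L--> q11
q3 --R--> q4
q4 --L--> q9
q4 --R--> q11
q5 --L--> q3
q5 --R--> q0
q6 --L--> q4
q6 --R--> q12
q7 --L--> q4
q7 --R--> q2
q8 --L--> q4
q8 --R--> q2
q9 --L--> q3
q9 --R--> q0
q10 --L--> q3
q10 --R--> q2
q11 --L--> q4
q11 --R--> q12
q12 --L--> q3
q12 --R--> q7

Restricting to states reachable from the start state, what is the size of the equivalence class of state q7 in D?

Reachable states from the start: {q0,q1,q2,q3,q4,q6,q7,q9,q10,q11,q12}. Unreachable: {q5,q8} — drop them.
Initial partition by acceptance: {q0,q1,q2,q6,q11,q12} | {q3,q4,q7,q9,q10}.
Refine {q0,q1,q2,q6,q11,q12} on symbol L: members go to different blocks, giving {q2,q6,q11,q12} and {q0,q1}.
On input R, block {q2,q6,q11,q12} splits into {q2,q12} and {q6,q11}.
Split {q3,q4,q7,q9,q10} by δ(·,L) → {q4,q7,q9,q10} and {q3}.
On input L, block {q4,q7,q9,q10} splits into {q4,q7} and {q9,q10}.
Refine {q2,q12} on symbol R: members go to different blocks, giving {q2} and {q12}.
On input L, block {q4,q7} splits into {q4} and {q7}.
On input L, block {q0,q1} splits into {q0} and {q1}.
Refine {q9,q10} on symbol R: members go to different blocks, giving {q9} and {q10}.
Stable partition: {q2} | {q4} | {q0} | {q6,q11} | {q3} | {q9} | {q12} | {q7} | {q1} | {q10} — 10 equivalence classes.
State q7 belongs to the block {q7}, which has 1 states.

1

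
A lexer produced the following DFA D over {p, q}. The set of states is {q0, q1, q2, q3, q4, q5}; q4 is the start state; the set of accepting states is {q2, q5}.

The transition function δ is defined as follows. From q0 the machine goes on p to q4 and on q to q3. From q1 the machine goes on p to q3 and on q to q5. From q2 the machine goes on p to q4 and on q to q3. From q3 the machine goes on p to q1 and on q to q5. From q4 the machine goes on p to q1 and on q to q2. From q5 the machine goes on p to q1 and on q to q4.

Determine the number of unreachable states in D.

BFS from q4 reaches {q1, q2, q3, q4, q5}; the 1 state(s) q0 are never visited.

1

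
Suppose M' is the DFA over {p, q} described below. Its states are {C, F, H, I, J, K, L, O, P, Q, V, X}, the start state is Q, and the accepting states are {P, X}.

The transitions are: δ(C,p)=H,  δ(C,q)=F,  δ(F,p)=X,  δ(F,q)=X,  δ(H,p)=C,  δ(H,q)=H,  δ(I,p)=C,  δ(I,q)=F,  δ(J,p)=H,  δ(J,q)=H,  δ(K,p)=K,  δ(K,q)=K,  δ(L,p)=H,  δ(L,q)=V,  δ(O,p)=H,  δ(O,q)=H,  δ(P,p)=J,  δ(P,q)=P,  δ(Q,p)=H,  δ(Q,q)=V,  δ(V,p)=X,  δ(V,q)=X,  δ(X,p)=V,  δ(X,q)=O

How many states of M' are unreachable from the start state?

BFS from Q reaches {C, F, H, O, Q, V, X}; the 5 state(s) I, J, K, L, P are never visited.

5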